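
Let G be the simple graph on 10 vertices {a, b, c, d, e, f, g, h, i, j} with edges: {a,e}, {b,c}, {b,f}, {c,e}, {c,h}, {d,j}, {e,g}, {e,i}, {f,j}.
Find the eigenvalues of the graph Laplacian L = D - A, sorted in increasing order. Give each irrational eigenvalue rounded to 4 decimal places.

[0, 0.1473, 0.5085, 1, 1, 1, 2.1053, 3.1771, 3.7773, 5.2844]

With the vertex order [a, b, c, d, e, f, g, h, i, j], the degrees are [1, 2, 3, 1, 4, 2, 1, 1, 1, 2], giving D = diag(1, 2, 3, 1, 4, 2, 1, 1, 1, 2) and L = D - A. Diagonalising L (or applying a numerical eigensolver to the 10x10 matrix) gives the spectrum above. The eigenvalues sum to 18, which equals trace(L) = 2|E|.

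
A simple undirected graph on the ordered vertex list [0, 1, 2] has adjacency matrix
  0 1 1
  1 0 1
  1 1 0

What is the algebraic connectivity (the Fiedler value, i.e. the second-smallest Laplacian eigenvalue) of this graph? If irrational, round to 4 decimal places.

With the vertex order [0, 1, 2], the degrees are [2, 2, 2], giving D = diag(2, 2, 2) and L = D - A. The smallest Laplacian eigenvalue is always 0. The next one, lambda_2 = 3, measures how hard the graph is to disconnect: larger values mean better connectivity. There is one zero in the spectrum, matching the 1 component. The eigenvalues sum to 6, which equals trace(L) = 2|E|.

3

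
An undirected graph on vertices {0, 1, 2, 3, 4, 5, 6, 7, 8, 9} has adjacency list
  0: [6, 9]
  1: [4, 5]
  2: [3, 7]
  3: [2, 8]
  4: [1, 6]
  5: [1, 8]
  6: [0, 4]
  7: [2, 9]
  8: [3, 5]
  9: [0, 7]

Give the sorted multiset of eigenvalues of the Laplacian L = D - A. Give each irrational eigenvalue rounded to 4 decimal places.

Reading degrees in the order [0, 1, 2, 3, 4, 5, 6, 7, 8, 9] gives [2, 2, 2, 2, 2, 2, 2, 2, 2, 2]; set D = diag(2, 2, 2, 2, 2, 2, 2, 2, 2, 2) and form L = D - A. Since every row of L sums to 0, the all-ones vector is in the kernel and 0 is an eigenvalue. The single zero eigenvalue shows the graph is connected. The eigenvalues sum to 20, which equals trace(L) = 2|E|.

[0, 0.3820, 0.3820, 1.3820, 1.3820, 2.6180, 2.6180, 3.6180, 3.6180, 4]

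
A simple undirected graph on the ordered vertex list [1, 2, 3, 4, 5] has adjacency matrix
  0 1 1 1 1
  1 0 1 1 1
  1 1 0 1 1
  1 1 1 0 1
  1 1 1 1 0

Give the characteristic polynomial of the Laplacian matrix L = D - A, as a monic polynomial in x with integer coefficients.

Reading degrees in the order [1, 2, 3, 4, 5] gives [4, 4, 4, 4, 4]; set D = diag(4, 4, 4, 4, 4) and form L = D - A. The eigenvalues of L are [0, 5, 5, 5, 5]; the characteristic polynomial is the product of (x - lambda_i), which multiplies out to x^5 - 20x^4 + 150x^3 - 500x^2 + 625x. The constant term is 0 because L is singular (the all-ones vector lies in its kernel).

x^5 - 20x^4 + 150x^3 - 500x^2 + 625x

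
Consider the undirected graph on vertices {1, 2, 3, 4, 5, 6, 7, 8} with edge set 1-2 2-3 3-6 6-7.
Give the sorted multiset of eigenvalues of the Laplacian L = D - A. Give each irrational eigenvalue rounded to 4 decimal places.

Each diagonal entry of L is the vertex degree and each off-diagonal entry is -1 where an edge is present, 0 otherwise; in the order [1, 2, 3, 4, 5, 6, 7, 8] the diagonal is [1, 2, 2, 0, 0, 2, 1, 0]. L is symmetric positive semidefinite, so every eigenvalue is real and nonnegative. The 4 zero eigenvalues correspond to the 4 connected components. There are 4 zeros in the spectrum, matching the 4 components.

[0, 0, 0, 0, 0.3820, 1.3820, 2.6180, 3.6180]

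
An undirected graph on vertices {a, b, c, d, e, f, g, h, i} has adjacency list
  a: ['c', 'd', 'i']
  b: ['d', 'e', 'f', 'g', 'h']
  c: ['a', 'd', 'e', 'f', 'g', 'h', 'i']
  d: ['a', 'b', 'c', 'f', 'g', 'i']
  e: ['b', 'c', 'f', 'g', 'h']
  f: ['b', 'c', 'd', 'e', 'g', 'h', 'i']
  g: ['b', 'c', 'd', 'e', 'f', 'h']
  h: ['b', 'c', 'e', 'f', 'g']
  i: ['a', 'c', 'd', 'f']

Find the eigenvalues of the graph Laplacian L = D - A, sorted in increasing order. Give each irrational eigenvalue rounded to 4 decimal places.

[0, 2.1462, 4.4165, 5.3122, 6, 6.1961, 7.4720, 8.1062, 8.3508]

Reading degrees in the order [a, b, c, d, e, f, g, h, i] gives [3, 5, 7, 6, 5, 7, 6, 5, 4]; set D = diag(3, 5, 7, 6, 5, 7, 6, 5, 4) and form L = D - A. Diagonalising L (or applying a numerical eigensolver to the 9x9 matrix) gives the spectrum above. The single zero eigenvalue shows the graph is connected. The largest eigenvalue, 8.3508, is at most the vertex count 9.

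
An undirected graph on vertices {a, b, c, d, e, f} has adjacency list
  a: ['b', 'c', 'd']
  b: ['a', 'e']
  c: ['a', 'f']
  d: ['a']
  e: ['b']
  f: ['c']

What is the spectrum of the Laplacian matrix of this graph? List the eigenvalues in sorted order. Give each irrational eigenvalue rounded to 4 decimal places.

With the vertex order [a, b, c, d, e, f], the degrees are [3, 2, 2, 1, 1, 1], giving D = diag(3, 2, 2, 1, 1, 1) and L = D - A. Since every row of L sums to 0, the all-ones vector is in the kernel and 0 is an eigenvalue. The single zero eigenvalue shows the graph is connected. There is one zero in the spectrum, matching the 1 component. The eigenvalues sum to 10, which equals trace(L) = 2|E|.

[0, 0.3820, 0.6972, 2, 2.6180, 4.3028]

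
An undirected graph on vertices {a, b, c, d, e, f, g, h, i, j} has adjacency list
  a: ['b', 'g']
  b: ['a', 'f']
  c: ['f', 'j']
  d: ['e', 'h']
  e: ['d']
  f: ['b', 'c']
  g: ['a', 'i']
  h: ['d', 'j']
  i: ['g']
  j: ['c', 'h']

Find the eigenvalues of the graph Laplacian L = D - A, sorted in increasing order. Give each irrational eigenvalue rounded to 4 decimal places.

[0, 0.0979, 0.3820, 0.8244, 1.3820, 2, 2.6180, 3.1756, 3.6180, 3.9021]

Each diagonal entry of L is the vertex degree and each off-diagonal entry is -1 where an edge is present, 0 otherwise; in the order [a, b, c, d, e, f, g, h, i, j] the diagonal is [2, 2, 2, 2, 1, 2, 2, 2, 1, 2]. The multiplicity of 0 as a Laplacian eigenvalue equals the number of connected components. The single zero eigenvalue shows the graph is connected. The largest eigenvalue, 3.9021, is at most the vertex count 10.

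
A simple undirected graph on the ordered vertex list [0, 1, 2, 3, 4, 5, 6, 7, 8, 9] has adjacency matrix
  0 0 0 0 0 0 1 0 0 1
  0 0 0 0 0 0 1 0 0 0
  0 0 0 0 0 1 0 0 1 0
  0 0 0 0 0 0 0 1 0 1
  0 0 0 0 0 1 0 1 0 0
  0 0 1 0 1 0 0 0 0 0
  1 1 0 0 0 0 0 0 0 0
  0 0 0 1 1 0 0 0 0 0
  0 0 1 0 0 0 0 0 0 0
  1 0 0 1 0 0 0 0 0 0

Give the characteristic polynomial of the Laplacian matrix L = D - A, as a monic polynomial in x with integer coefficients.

Each diagonal entry of L is the vertex degree and each off-diagonal entry is -1 where an edge is present, 0 otherwise; in the order [0, 1, 2, 3, 4, 5, 6, 7, 8, 9] the diagonal is [2, 1, 2, 2, 2, 2, 2, 2, 1, 2]. L has integer entries, so p(x) = det(xI - L) has integer coefficients. Expanding the determinant yields x^10 - 18x^9 + 136x^8 - 560x^7 + 1365x^6 - 2002x^5 + 1716x^4 - 792x^3 + 165x^2 - 10x. The coefficient of x^9 equals -trace(L) = -18, matching the sum of degrees. The largest eigenvalue, 3.9021, is at most the vertex count 10.

x^10 - 18x^9 + 136x^8 - 560x^7 + 1365x^6 - 2002x^5 + 1716x^4 - 792x^3 + 165x^2 - 10x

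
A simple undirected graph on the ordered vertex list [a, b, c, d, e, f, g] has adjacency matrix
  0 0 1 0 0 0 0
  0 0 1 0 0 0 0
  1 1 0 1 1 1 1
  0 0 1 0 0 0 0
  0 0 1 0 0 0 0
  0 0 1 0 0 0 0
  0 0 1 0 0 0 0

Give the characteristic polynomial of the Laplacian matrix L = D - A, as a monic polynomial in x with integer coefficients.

x^7 - 12x^6 + 45x^5 - 80x^4 + 75x^3 - 36x^2 + 7x

Reading degrees in the order [a, b, c, d, e, f, g] gives [1, 1, 6, 1, 1, 1, 1]; set D = diag(1, 1, 6, 1, 1, 1, 1) and form L = D - A. L has integer entries, so p(x) = det(xI - L) has integer coefficients. Expanding the determinant yields x^7 - 12x^6 + 45x^5 - 80x^4 + 75x^3 - 36x^2 + 7x. The coefficient of x^6 equals -trace(L) = -12, matching the sum of degrees. There is one zero in the spectrum, matching the 1 component. The largest eigenvalue, 7, is at most the vertex count 7.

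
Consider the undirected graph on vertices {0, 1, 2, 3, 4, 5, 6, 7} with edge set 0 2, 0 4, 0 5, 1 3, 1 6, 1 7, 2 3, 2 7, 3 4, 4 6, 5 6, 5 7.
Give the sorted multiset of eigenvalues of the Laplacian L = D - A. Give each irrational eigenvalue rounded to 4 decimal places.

With the vertex order [0, 1, 2, 3, 4, 5, 6, 7], the degrees are [3, 3, 3, 3, 3, 3, 3, 3], giving D = diag(3, 3, 3, 3, 3, 3, 3, 3) and L = D - A. Diagonalising L (or applying a numerical eigensolver to the 8x8 matrix) gives the spectrum above. By the matrix-tree theorem the graph has (1/8) * product of the nonzero eigenvalues = 384 spanning trees. The largest eigenvalue, 6, is at most the vertex count 8.

[0, 2, 2, 2, 4, 4, 4, 6]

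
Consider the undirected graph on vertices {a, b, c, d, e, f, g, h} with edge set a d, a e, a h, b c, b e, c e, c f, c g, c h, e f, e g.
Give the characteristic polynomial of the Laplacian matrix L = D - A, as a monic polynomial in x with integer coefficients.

x^8 - 22x^7 + 193x^6 - 870x^5 + 2170x^4 - 2984x^3 + 2072x^2 - 544x

Each diagonal entry of L is the vertex degree and each off-diagonal entry is -1 where an edge is present, 0 otherwise; in the order [a, b, c, d, e, f, g, h] the diagonal is [3, 2, 5, 1, 5, 2, 2, 2]. L has integer entries, so p(x) = det(xI - L) has integer coefficients. Expanding the determinant yields x^8 - 22x^7 + 193x^6 - 870x^5 + 2170x^4 - 2984x^3 + 2072x^2 - 544x. The constant term is 0 because L is singular (the all-ones vector lies in its kernel). The eigenvalues sum to 22, which equals trace(L) = 2|E|. There is one zero in the spectrum, matching the 1 component.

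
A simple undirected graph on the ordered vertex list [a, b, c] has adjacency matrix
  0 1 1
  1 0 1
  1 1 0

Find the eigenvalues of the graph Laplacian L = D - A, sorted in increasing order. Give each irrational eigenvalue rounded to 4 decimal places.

[0, 3, 3]

Each diagonal entry of L is the vertex degree and each off-diagonal entry is -1 where an edge is present, 0 otherwise; in the order [a, b, c] the diagonal is [2, 2, 2]. L is symmetric positive semidefinite, so every eigenvalue is real and nonnegative. The single zero eigenvalue shows the graph is connected. By the matrix-tree theorem the graph has (1/3) * product of the nonzero eigenvalues = 3 spanning trees.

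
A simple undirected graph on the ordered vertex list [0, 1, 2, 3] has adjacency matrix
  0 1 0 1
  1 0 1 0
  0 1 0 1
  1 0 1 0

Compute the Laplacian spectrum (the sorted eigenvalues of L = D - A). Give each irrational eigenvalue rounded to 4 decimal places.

Each diagonal entry of L is the vertex degree and each off-diagonal entry is -1 where an edge is present, 0 otherwise; in the order [0, 1, 2, 3] the diagonal is [2, 2, 2, 2]. The multiplicity of 0 as a Laplacian eigenvalue equals the number of connected components. By the matrix-tree theorem the graph has (1/4) * product of the nonzero eigenvalues = 4 spanning trees.

[0, 2, 2, 4]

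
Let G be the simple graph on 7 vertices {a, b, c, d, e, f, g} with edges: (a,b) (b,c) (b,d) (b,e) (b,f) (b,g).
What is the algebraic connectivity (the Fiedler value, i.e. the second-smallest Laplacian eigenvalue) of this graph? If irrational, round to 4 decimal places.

With the vertex order [a, b, c, d, e, f, g], the degrees are [1, 6, 1, 1, 1, 1, 1], giving D = diag(1, 6, 1, 1, 1, 1, 1) and L = D - A. Computing the eigenvalues of L and sorting gives [0, 1, 1, 1, 1, 1, 7]. The Fiedler value lambda_2 = 1 is strictly positive, so the graph is connected. The eigenvalues sum to 12, which equals trace(L) = 2|E|. By the matrix-tree theorem the graph has (1/7) * product of the nonzero eigenvalues = 1 spanning tree.

1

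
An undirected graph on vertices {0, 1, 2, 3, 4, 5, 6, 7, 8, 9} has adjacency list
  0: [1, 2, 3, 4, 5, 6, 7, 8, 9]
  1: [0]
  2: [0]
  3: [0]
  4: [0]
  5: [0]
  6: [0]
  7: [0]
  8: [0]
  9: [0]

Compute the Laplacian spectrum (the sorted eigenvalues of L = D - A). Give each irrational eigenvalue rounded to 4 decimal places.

[0, 1, 1, 1, 1, 1, 1, 1, 1, 10]

Reading degrees in the order [0, 1, 2, 3, 4, 5, 6, 7, 8, 9] gives [9, 1, 1, 1, 1, 1, 1, 1, 1, 1]; set D = diag(9, 1, 1, 1, 1, 1, 1, 1, 1, 1) and form L = D - A. Diagonalising L (or applying a numerical eigensolver to the 10x10 matrix) gives the spectrum above. The eigenvalues sum to 18, which equals trace(L) = 2|E|.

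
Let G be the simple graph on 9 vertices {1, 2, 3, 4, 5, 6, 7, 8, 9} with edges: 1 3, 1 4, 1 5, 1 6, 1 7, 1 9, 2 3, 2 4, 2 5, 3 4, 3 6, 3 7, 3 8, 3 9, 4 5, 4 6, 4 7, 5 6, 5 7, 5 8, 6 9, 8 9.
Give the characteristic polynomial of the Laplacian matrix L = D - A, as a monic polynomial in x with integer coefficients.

Reading degrees in the order [1, 2, 3, 4, 5, 6, 7, 8, 9] gives [6, 3, 7, 6, 6, 5, 4, 3, 4]; set D = diag(6, 3, 7, 6, 6, 5, 4, 3, 4) and form L = D - A. L has integer entries, so p(x) = det(xI - L) has integer coefficients. Expanding the determinant yields x^9 - 44x^8 + 830x^7 - 8754x^6 + 56371x^5 - 226572x^4 + 554191x^3 - 753120x^2 + 434808x. The coefficient of x^8 equals -trace(L) = -44, matching the sum of degrees. There is one zero in the spectrum, matching the 1 component.

x^9 - 44x^8 + 830x^7 - 8754x^6 + 56371x^5 - 226572x^4 + 554191x^3 - 753120x^2 + 434808x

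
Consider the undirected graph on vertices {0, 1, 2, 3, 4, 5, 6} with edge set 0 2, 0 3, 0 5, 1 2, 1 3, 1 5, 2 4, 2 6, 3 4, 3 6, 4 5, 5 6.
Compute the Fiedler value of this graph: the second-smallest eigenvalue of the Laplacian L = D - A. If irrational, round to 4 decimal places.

Each diagonal entry of L is the vertex degree and each off-diagonal entry is -1 where an edge is present, 0 otherwise; in the order [0, 1, 2, 3, 4, 5, 6] the diagonal is [3, 3, 4, 4, 3, 4, 3]. The sorted Laplacian eigenvalues are [0, 3, 3, 3, 4, 4, 7]; the algebraic connectivity is the second entry, 3. By the matrix-tree theorem the graph has (1/7) * product of the nonzero eigenvalues = 432 spanning trees.

3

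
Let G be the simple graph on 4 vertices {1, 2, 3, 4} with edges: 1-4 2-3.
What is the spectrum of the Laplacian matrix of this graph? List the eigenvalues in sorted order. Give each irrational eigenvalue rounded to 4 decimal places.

With the vertex order [1, 2, 3, 4], the degrees are [1, 1, 1, 1], giving D = diag(1, 1, 1, 1) and L = D - A. Since every row of L sums to 0, the all-ones vector is in the kernel and 0 is an eigenvalue. The 2 zero eigenvalues correspond to the 2 connected components. The largest eigenvalue, 2, is at most the vertex count 4. There are 2 zeros in the spectrum, matching the 2 components.

[0, 0, 2, 2]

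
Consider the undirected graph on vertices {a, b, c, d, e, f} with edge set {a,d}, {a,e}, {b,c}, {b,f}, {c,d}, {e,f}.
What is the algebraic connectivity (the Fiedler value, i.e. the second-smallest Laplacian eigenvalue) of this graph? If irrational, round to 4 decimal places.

1

Each diagonal entry of L is the vertex degree and each off-diagonal entry is -1 where an edge is present, 0 otherwise; in the order [a, b, c, d, e, f] the diagonal is [2, 2, 2, 2, 2, 2]. The sorted Laplacian eigenvalues are [0, 1, 1, 3, 3, 4]; the algebraic connectivity is the second entry, 1. The largest eigenvalue, 4, is at most the vertex count 6.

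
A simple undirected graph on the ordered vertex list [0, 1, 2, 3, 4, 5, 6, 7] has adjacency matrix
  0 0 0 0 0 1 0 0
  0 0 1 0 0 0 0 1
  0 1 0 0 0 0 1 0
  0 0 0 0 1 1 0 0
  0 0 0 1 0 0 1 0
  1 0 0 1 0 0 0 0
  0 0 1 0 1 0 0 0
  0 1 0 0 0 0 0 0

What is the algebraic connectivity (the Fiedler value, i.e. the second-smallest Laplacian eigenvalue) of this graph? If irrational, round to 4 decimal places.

0.1522

Reading degrees in the order [0, 1, 2, 3, 4, 5, 6, 7] gives [1, 2, 2, 2, 2, 2, 2, 1]; set D = diag(1, 2, 2, 2, 2, 2, 2, 1) and form L = D - A. The smallest Laplacian eigenvalue is always 0. The next one, lambda_2 = 0.1522, measures how hard the graph is to disconnect: larger values mean better connectivity. The eigenvalues sum to 14, which equals trace(L) = 2|E|.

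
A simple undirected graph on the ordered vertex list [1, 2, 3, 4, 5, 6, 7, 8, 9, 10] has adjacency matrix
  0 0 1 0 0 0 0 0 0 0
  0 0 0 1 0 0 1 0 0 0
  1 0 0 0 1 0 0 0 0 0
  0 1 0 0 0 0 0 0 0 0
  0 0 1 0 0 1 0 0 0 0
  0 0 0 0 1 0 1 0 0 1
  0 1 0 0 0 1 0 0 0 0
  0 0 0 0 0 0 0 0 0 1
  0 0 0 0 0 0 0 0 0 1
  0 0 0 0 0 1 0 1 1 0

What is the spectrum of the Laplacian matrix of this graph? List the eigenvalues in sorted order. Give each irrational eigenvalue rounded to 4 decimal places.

[0, 0.1981, 0.2375, 1, 1, 1.5550, 2.5634, 3.2470, 3.4832, 4.7159]

With the vertex order [1, 2, 3, 4, 5, 6, 7, 8, 9, 10], the degrees are [1, 2, 2, 1, 2, 3, 2, 1, 1, 3], giving D = diag(1, 2, 2, 1, 2, 3, 2, 1, 1, 3) and L = D - A. The multiplicity of 0 as a Laplacian eigenvalue equals the number of connected components. The single zero eigenvalue shows the graph is connected.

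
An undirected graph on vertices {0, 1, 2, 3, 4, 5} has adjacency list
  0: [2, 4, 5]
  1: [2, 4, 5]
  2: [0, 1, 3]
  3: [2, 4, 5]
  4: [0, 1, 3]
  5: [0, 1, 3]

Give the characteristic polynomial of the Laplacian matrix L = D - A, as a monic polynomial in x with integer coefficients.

x^6 - 18x^5 + 126x^4 - 432x^3 + 729x^2 - 486x

Each diagonal entry of L is the vertex degree and each off-diagonal entry is -1 where an edge is present, 0 otherwise; in the order [0, 1, 2, 3, 4, 5] the diagonal is [3, 3, 3, 3, 3, 3]. L has integer entries, so p(x) = det(xI - L) has integer coefficients. Expanding the determinant yields x^6 - 18x^5 + 126x^4 - 432x^3 + 729x^2 - 486x. The constant term is 0 because L is singular (the all-ones vector lies in its kernel). By the matrix-tree theorem the graph has (1/6) * product of the nonzero eigenvalues = 81 spanning trees. The largest eigenvalue, 6, is at most the vertex count 6.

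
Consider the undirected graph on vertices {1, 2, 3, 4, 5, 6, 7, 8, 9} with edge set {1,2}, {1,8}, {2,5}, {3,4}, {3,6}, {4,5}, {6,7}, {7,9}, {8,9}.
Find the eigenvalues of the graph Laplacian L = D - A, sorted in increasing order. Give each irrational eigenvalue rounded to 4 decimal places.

Reading degrees in the order [1, 2, 3, 4, 5, 6, 7, 8, 9] gives [2, 2, 2, 2, 2, 2, 2, 2, 2]; set D = diag(2, 2, 2, 2, 2, 2, 2, 2, 2) and form L = D - A. Diagonalising L (or applying a numerical eigensolver to the 9x9 matrix) gives the spectrum above.

[0, 0.4679, 0.4679, 1.6527, 1.6527, 3, 3, 3.8794, 3.8794]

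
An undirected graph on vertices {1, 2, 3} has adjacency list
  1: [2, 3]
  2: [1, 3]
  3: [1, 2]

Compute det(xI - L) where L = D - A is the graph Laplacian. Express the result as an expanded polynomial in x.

Reading degrees in the order [1, 2, 3] gives [2, 2, 2]; set D = diag(2, 2, 2) and form L = D - A. L has integer entries, so p(x) = det(xI - L) has integer coefficients. Expanding the determinant yields x^3 - 6x^2 + 9x. The coefficient of x^2 equals -trace(L) = -6, matching the sum of degrees. The largest eigenvalue, 3, is at most the vertex count 3. There is one zero in the spectrum, matching the 1 component.

x^3 - 6x^2 + 9x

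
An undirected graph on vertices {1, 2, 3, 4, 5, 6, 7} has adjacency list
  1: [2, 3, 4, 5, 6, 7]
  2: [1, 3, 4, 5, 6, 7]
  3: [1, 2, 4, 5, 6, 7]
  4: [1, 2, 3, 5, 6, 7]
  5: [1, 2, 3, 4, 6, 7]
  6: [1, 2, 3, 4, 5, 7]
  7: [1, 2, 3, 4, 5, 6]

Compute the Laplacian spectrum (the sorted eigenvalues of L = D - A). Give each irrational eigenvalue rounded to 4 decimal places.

[0, 7, 7, 7, 7, 7, 7]

With the vertex order [1, 2, 3, 4, 5, 6, 7], the degrees are [6, 6, 6, 6, 6, 6, 6], giving D = diag(6, 6, 6, 6, 6, 6, 6) and L = D - A. Since every row of L sums to 0, the all-ones vector is in the kernel and 0 is an eigenvalue. The eigenvalues sum to 42, which equals trace(L) = 2|E|.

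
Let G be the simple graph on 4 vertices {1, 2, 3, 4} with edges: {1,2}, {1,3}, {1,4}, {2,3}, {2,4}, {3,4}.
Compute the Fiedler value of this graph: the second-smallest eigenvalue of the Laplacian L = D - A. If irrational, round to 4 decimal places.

4

Each diagonal entry of L is the vertex degree and each off-diagonal entry is -1 where an edge is present, 0 otherwise; in the order [1, 2, 3, 4] the diagonal is [3, 3, 3, 3]. Computing the eigenvalues of L and sorting gives [0, 4, 4, 4]. The Fiedler value lambda_2 = 4 is strictly positive, so the graph is connected. By the matrix-tree theorem the graph has (1/4) * product of the nonzero eigenvalues = 16 spanning trees.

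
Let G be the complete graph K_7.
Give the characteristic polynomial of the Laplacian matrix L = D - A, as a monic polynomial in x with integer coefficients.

x^7 - 42x^6 + 735x^5 - 6860x^4 + 36015x^3 - 100842x^2 + 117649x

The graph has 7 vertices and degree multiset [6, 6, 6, 6, 6, 6, 6]; D is the diagonal matrix of degrees and L = D - A. The eigenvalues of L are [0, 7, 7, 7, 7, 7, 7]; the characteristic polynomial is the product of (x - lambda_i), which multiplies out to x^7 - 42x^6 + 735x^5 - 6860x^4 + 36015x^3 - 100842x^2 + 117649x. Since p(0) = det(-L) = 0, x divides p(x). By the matrix-tree theorem the graph has (1/7) * product of the nonzero eigenvalues = 16807 spanning trees. The eigenvalues sum to 42, which equals trace(L) = 2|E|.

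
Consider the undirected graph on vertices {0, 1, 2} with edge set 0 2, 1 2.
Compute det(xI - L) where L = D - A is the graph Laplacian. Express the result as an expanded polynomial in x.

Reading degrees in the order [0, 1, 2] gives [1, 1, 2]; set D = diag(1, 1, 2) and form L = D - A. Computing det(xI - L) by cofactor expansion (or equivalently via sum-over-permutations) gives x^3 - 4x^2 + 3x. The coefficient of x^2 equals -trace(L) = -4, matching the sum of degrees.

x^3 - 4x^2 + 3x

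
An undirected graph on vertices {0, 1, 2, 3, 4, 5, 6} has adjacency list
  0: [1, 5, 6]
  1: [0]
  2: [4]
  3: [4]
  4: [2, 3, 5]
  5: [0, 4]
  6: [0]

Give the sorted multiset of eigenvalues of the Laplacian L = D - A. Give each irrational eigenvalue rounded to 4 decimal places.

[0, 0.2679, 1, 1, 1.5858, 3.7321, 4.4142]

With the vertex order [0, 1, 2, 3, 4, 5, 6], the degrees are [3, 1, 1, 1, 3, 2, 1], giving D = diag(3, 1, 1, 1, 3, 2, 1) and L = D - A. L is symmetric positive semidefinite, so every eigenvalue is real and nonnegative. The eigenvalues sum to 12, which equals trace(L) = 2|E|.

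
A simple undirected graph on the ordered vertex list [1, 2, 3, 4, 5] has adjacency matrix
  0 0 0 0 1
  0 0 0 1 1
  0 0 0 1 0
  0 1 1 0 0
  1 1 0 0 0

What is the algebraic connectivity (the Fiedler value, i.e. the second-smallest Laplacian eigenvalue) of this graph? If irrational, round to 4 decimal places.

Reading degrees in the order [1, 2, 3, 4, 5] gives [1, 2, 1, 2, 2]; set D = diag(1, 2, 1, 2, 2) and form L = D - A. The sorted Laplacian eigenvalues are [0, 0.3820, 1.3820, 2.6180, 3.6180]; the algebraic connectivity is the second entry, 0.3820. The largest eigenvalue, 3.6180, is at most the vertex count 5. By the matrix-tree theorem the graph has (1/5) * product of the nonzero eigenvalues = 1 spanning tree.

0.3820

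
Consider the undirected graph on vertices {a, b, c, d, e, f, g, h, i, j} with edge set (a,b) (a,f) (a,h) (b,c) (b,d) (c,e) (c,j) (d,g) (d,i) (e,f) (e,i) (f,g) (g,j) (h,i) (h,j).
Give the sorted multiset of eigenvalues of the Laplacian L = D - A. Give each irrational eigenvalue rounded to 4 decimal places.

With the vertex order [a, b, c, d, e, f, g, h, i, j], the degrees are [3, 3, 3, 3, 3, 3, 3, 3, 3, 3], giving D = diag(3, 3, 3, 3, 3, 3, 3, 3, 3, 3) and L = D - A. L is symmetric positive semidefinite, so every eigenvalue is real and nonnegative. The single zero eigenvalue shows the graph is connected. The largest eigenvalue, 5, is at most the vertex count 10. There is one zero in the spectrum, matching the 1 component.

[0, 2, 2, 2, 2, 2, 5, 5, 5, 5]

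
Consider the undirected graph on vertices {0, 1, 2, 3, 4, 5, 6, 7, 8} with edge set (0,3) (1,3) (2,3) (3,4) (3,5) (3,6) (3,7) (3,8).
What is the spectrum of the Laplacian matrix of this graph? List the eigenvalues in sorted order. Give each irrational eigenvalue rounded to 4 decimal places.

Each diagonal entry of L is the vertex degree and each off-diagonal entry is -1 where an edge is present, 0 otherwise; in the order [0, 1, 2, 3, 4, 5, 6, 7, 8] the diagonal is [1, 1, 1, 8, 1, 1, 1, 1, 1]. Since every row of L sums to 0, the all-ones vector is in the kernel and 0 is an eigenvalue. The single zero eigenvalue shows the graph is connected. The largest eigenvalue, 9, is at most the vertex count 9.

[0, 1, 1, 1, 1, 1, 1, 1, 9]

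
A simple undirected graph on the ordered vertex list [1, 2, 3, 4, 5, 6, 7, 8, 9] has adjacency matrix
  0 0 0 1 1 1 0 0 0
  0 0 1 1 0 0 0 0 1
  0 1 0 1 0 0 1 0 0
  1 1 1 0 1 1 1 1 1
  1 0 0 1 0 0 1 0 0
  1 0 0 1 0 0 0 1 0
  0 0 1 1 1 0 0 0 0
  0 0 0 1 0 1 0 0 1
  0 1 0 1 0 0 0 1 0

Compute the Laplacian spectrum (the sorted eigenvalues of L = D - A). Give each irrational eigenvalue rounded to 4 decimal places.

With the vertex order [1, 2, 3, 4, 5, 6, 7, 8, 9], the degrees are [3, 3, 3, 8, 3, 3, 3, 3, 3], giving D = diag(3, 3, 3, 8, 3, 3, 3, 3, 3) and L = D - A. Diagonalising L (or applying a numerical eigensolver to the 9x9 matrix) gives the spectrum above. The single zero eigenvalue shows the graph is connected. There is one zero in the spectrum, matching the 1 component.

[0, 1.5858, 1.5858, 3, 3, 4.4142, 4.4142, 5, 9]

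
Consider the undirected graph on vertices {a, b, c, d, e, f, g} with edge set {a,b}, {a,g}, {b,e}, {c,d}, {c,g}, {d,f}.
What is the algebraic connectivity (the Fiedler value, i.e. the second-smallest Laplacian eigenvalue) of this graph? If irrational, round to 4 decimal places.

0.1981

With the vertex order [a, b, c, d, e, f, g], the degrees are [2, 2, 2, 2, 1, 1, 2], giving D = diag(2, 2, 2, 2, 1, 1, 2) and L = D - A. The smallest Laplacian eigenvalue is always 0. The next one, lambda_2 = 0.1981, measures how hard the graph is to disconnect: larger values mean better connectivity. The largest eigenvalue, 3.8019, is at most the vertex count 7.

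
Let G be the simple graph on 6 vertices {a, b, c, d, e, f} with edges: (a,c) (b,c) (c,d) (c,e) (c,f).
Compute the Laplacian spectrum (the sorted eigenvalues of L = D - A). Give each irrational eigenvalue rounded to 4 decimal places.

[0, 1, 1, 1, 1, 6]

Reading degrees in the order [a, b, c, d, e, f] gives [1, 1, 5, 1, 1, 1]; set D = diag(1, 1, 5, 1, 1, 1) and form L = D - A. Since every row of L sums to 0, the all-ones vector is in the kernel and 0 is an eigenvalue. The largest eigenvalue, 6, is at most the vertex count 6. The eigenvalues sum to 10, which equals trace(L) = 2|E|.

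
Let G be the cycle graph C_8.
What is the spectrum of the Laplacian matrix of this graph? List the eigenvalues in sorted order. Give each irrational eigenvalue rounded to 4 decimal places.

[0, 0.5858, 0.5858, 2, 2, 3.4142, 3.4142, 4]

The graph has 8 vertices and degree multiset [2, 2, 2, 2, 2, 2, 2, 2]; D is the diagonal matrix of degrees and L = D - A. Diagonalising L (or applying a numerical eigensolver to the 8x8 matrix) gives the spectrum above. The largest eigenvalue, 4, is at most the vertex count 8. The eigenvalues sum to 16, which equals trace(L) = 2|E|.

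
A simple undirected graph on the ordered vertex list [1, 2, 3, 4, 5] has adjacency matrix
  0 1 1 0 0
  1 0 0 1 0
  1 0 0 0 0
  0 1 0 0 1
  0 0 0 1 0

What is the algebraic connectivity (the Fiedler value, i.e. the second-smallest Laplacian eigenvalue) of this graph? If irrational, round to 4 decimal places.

Reading degrees in the order [1, 2, 3, 4, 5] gives [2, 2, 1, 2, 1]; set D = diag(2, 2, 1, 2, 1) and form L = D - A. Computing the eigenvalues of L and sorting gives [0, 0.3820, 1.3820, 2.6180, 3.6180]. The Fiedler value lambda_2 = 0.3820 is strictly positive, so the graph is connected. There is one zero in the spectrum, matching the 1 component. The largest eigenvalue, 3.6180, is at most the vertex count 5.

0.3820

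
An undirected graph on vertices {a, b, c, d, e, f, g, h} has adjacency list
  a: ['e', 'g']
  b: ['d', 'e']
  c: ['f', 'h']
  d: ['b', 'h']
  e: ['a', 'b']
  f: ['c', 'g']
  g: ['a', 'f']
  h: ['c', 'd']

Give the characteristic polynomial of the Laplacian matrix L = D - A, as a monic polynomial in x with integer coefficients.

x^8 - 16x^7 + 104x^6 - 352x^5 + 660x^4 - 672x^3 + 336x^2 - 64x

With the vertex order [a, b, c, d, e, f, g, h], the degrees are [2, 2, 2, 2, 2, 2, 2, 2], giving D = diag(2, 2, 2, 2, 2, 2, 2, 2) and L = D - A. Computing det(xI - L) by cofactor expansion (or equivalently via sum-over-permutations) gives x^8 - 16x^7 + 104x^6 - 352x^5 + 660x^4 - 672x^3 + 336x^2 - 64x. The constant term is 0 because L is singular (the all-ones vector lies in its kernel). By the matrix-tree theorem the graph has (1/8) * product of the nonzero eigenvalues = 8 spanning trees.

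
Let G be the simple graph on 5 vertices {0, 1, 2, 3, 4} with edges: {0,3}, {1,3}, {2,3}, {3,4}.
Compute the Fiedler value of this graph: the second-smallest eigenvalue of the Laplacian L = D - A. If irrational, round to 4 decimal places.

1

Each diagonal entry of L is the vertex degree and each off-diagonal entry is -1 where an edge is present, 0 otherwise; in the order [0, 1, 2, 3, 4] the diagonal is [1, 1, 1, 4, 1]. The sorted Laplacian eigenvalues are [0, 1, 1, 1, 5]; the algebraic connectivity is the second entry, 1.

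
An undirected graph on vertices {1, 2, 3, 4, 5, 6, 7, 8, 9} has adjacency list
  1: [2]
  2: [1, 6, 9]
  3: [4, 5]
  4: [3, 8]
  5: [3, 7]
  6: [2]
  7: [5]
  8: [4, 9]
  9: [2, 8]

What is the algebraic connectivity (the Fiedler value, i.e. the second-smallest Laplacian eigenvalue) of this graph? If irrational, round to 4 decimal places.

0.1289

With the vertex order [1, 2, 3, 4, 5, 6, 7, 8, 9], the degrees are [1, 3, 2, 2, 2, 1, 1, 2, 2], giving D = diag(1, 3, 2, 2, 2, 1, 1, 2, 2) and L = D - A. The smallest Laplacian eigenvalue is always 0. The next one, lambda_2 = 0.1289, measures how hard the graph is to disconnect: larger values mean better connectivity. The eigenvalues sum to 16, which equals trace(L) = 2|E|. By the matrix-tree theorem the graph has (1/9) * product of the nonzero eigenvalues = 1 spanning tree.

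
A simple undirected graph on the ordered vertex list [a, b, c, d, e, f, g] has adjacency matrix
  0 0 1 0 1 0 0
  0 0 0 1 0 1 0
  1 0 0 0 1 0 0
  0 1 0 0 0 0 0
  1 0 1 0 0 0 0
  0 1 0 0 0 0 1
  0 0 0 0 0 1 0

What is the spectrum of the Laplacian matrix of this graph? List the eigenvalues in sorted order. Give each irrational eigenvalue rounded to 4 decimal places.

[0, 0, 0.5858, 2, 3, 3, 3.4142]

Each diagonal entry of L is the vertex degree and each off-diagonal entry is -1 where an edge is present, 0 otherwise; in the order [a, b, c, d, e, f, g] the diagonal is [2, 2, 2, 1, 2, 2, 1]. Since every row of L sums to 0, the all-ones vector is in the kernel and 0 is an eigenvalue. The 2 zero eigenvalues correspond to the 2 connected components.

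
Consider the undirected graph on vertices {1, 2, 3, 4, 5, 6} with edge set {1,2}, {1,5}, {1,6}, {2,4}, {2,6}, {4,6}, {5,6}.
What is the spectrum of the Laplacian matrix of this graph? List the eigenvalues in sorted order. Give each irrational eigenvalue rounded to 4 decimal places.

Reading degrees in the order [1, 2, 3, 4, 5, 6] gives [3, 3, 0, 2, 2, 4]; set D = diag(3, 3, 0, 2, 2, 4) and form L = D - A. Since every row of L sums to 0, the all-ones vector is in the kernel and 0 is an eigenvalue. The 2 zero eigenvalues correspond to the 2 connected components. There are 2 zeros in the spectrum, matching the 2 components.

[0, 0, 1.5858, 3, 4.4142, 5]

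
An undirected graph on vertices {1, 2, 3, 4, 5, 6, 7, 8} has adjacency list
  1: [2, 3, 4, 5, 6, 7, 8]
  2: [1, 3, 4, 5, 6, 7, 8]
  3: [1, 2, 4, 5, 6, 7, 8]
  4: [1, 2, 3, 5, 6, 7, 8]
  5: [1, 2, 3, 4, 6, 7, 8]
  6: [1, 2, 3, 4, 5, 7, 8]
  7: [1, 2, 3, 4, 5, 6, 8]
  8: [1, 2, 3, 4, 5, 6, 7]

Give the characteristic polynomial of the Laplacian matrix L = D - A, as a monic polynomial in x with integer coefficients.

x^8 - 56x^7 + 1344x^6 - 17920x^5 + 143360x^4 - 688128x^3 + 1835008x^2 - 2097152x

Each diagonal entry of L is the vertex degree and each off-diagonal entry is -1 where an edge is present, 0 otherwise; in the order [1, 2, 3, 4, 5, 6, 7, 8] the diagonal is [7, 7, 7, 7, 7, 7, 7, 7]. Computing det(xI - L) by cofactor expansion (or equivalently via sum-over-permutations) gives x^8 - 56x^7 + 1344x^6 - 17920x^5 + 143360x^4 - 688128x^3 + 1835008x^2 - 2097152x. The coefficient of x^7 equals -trace(L) = -56, matching the sum of degrees. By the matrix-tree theorem the graph has (1/8) * product of the nonzero eigenvalues = 262144 spanning trees.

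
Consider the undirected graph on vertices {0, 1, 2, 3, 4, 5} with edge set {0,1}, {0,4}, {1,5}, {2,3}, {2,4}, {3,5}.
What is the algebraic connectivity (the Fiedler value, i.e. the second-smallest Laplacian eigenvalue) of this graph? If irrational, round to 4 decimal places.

Each diagonal entry of L is the vertex degree and each off-diagonal entry is -1 where an edge is present, 0 otherwise; in the order [0, 1, 2, 3, 4, 5] the diagonal is [2, 2, 2, 2, 2, 2]. The smallest Laplacian eigenvalue is always 0. The next one, lambda_2 = 1, measures how hard the graph is to disconnect: larger values mean better connectivity. By the matrix-tree theorem the graph has (1/6) * product of the nonzero eigenvalues = 6 spanning trees.

1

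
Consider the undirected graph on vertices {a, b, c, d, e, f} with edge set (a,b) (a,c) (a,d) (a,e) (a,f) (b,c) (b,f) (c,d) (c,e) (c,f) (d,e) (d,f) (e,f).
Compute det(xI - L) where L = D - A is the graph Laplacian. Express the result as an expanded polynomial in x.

x^6 - 26x^5 + 267x^4 - 1350x^3 + 3348x^2 - 3240x

Reading degrees in the order [a, b, c, d, e, f] gives [5, 3, 5, 4, 4, 5]; set D = diag(5, 3, 5, 4, 4, 5) and form L = D - A. L has integer entries, so p(x) = det(xI - L) has integer coefficients. Expanding the determinant yields x^6 - 26x^5 + 267x^4 - 1350x^3 + 3348x^2 - 3240x. The constant term is 0 because L is singular (the all-ones vector lies in its kernel). By the matrix-tree theorem the graph has (1/6) * product of the nonzero eigenvalues = 540 spanning trees. The largest eigenvalue, 6, is at most the vertex count 6.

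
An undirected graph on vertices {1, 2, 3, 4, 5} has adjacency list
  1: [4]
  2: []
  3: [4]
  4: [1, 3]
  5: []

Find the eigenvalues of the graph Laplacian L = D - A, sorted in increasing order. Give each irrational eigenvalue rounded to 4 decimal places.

With the vertex order [1, 2, 3, 4, 5], the degrees are [1, 0, 1, 2, 0], giving D = diag(1, 0, 1, 2, 0) and L = D - A. L is symmetric positive semidefinite, so every eigenvalue is real and nonnegative. The 3 zero eigenvalues correspond to the 3 connected components. The eigenvalues sum to 4, which equals trace(L) = 2|E|.

[0, 0, 0, 1, 3]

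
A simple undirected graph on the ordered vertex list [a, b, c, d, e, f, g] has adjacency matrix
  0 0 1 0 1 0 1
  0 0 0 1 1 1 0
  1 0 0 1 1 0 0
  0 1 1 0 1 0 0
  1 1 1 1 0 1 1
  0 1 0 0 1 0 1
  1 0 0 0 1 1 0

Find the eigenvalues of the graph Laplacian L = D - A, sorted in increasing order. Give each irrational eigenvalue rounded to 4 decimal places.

[0, 2, 2, 4, 4, 5, 7]

With the vertex order [a, b, c, d, e, f, g], the degrees are [3, 3, 3, 3, 6, 3, 3], giving D = diag(3, 3, 3, 3, 6, 3, 3) and L = D - A. Since every row of L sums to 0, the all-ones vector is in the kernel and 0 is an eigenvalue. There is one zero in the spectrum, matching the 1 component.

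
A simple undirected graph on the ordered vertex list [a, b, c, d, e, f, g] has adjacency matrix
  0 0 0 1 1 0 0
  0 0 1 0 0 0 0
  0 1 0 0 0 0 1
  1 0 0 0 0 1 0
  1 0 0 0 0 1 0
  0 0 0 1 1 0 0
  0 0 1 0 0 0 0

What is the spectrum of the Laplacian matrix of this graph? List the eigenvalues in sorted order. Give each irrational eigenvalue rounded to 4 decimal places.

Reading degrees in the order [a, b, c, d, e, f, g] gives [2, 1, 2, 2, 2, 2, 1]; set D = diag(2, 1, 2, 2, 2, 2, 1) and form L = D - A. L is symmetric positive semidefinite, so every eigenvalue is real and nonnegative. The 2 zero eigenvalues correspond to the 2 connected components. The eigenvalues sum to 12, which equals trace(L) = 2|E|. The largest eigenvalue, 4, is at most the vertex count 7.

[0, 0, 1, 2, 2, 3, 4]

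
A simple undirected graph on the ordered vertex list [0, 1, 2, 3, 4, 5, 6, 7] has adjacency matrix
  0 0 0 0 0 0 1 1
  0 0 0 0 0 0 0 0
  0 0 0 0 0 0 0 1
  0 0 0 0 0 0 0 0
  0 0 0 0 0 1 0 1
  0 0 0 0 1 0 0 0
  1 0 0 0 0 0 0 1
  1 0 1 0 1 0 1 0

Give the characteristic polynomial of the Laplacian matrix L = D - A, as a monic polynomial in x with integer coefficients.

Each diagonal entry of L is the vertex degree and each off-diagonal entry is -1 where an edge is present, 0 otherwise; in the order [0, 1, 2, 3, 4, 5, 6, 7] the diagonal is [2, 0, 1, 0, 2, 1, 2, 4]. Computing det(xI - L) by cofactor expansion (or equivalently via sum-over-permutations) gives x^8 - 12x^7 + 51x^6 - 94x^5 + 72x^4 - 18x^3. The constant term is 0 because L is singular (the all-ones vector lies in its kernel). The eigenvalues sum to 12, which equals trace(L) = 2|E|. The largest eigenvalue, 5.0861, is at most the vertex count 8.

x^8 - 12x^7 + 51x^6 - 94x^5 + 72x^4 - 18x^3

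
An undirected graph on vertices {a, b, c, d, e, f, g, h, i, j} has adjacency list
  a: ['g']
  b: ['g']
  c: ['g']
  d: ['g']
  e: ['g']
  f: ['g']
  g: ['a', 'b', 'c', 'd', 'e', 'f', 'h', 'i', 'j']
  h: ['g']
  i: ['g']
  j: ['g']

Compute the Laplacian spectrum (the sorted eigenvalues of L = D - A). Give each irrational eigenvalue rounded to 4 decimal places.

Reading degrees in the order [a, b, c, d, e, f, g, h, i, j] gives [1, 1, 1, 1, 1, 1, 9, 1, 1, 1]; set D = diag(1, 1, 1, 1, 1, 1, 9, 1, 1, 1) and form L = D - A. Diagonalising L (or applying a numerical eigensolver to the 10x10 matrix) gives the spectrum above. The eigenvalues sum to 18, which equals trace(L) = 2|E|. There is one zero in the spectrum, matching the 1 component.

[0, 1, 1, 1, 1, 1, 1, 1, 1, 10]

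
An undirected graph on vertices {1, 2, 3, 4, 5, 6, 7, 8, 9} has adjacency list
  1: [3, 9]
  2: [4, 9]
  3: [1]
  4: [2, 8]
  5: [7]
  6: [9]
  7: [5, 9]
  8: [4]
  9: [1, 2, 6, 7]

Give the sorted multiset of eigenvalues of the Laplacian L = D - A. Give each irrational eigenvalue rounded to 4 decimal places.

Each diagonal entry of L is the vertex degree and each off-diagonal entry is -1 where an edge is present, 0 otherwise; in the order [1, 2, 3, 4, 5, 6, 7, 8, 9] the diagonal is [2, 2, 1, 2, 1, 1, 2, 1, 4]. The multiplicity of 0 as a Laplacian eigenvalue equals the number of connected components. There is one zero in the spectrum, matching the 1 component.

[0, 0.2398, 0.3820, 0.7199, 1.4240, 2.2032, 2.6180, 3.1692, 5.2439]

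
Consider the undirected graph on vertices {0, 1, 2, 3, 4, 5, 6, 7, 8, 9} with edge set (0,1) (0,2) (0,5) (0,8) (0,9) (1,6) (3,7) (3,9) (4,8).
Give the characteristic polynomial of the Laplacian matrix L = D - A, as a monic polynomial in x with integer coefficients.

With the vertex order [0, 1, 2, 3, 4, 5, 6, 7, 8, 9], the degrees are [5, 2, 1, 2, 1, 1, 1, 1, 2, 2], giving D = diag(5, 2, 1, 2, 1, 1, 1, 1, 2, 2) and L = D - A. Computing det(xI - L) by cofactor expansion (or equivalently via sum-over-permutations) gives x^10 - 18x^9 + 130x^8 - 496x^7 + 1098x^6 - 1452x^5 + 1137x^4 - 504x^3 + 114x^2 - 10x. Since p(0) = det(-L) = 0, x divides p(x).

x^10 - 18x^9 + 130x^8 - 496x^7 + 1098x^6 - 1452x^5 + 1137x^4 - 504x^3 + 114x^2 - 10x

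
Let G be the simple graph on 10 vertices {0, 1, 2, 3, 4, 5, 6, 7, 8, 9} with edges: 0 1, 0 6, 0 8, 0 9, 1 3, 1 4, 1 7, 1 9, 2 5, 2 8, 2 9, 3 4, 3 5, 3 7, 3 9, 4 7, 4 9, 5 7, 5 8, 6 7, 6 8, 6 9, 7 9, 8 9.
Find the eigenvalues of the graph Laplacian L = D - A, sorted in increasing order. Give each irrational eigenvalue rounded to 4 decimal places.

Reading degrees in the order [0, 1, 2, 3, 4, 5, 6, 7, 8, 9] gives [4, 5, 3, 5, 4, 4, 4, 6, 5, 8]; set D = diag(4, 5, 3, 5, 4, 4, 4, 6, 5, 8) and form L = D - A. L is symmetric positive semidefinite, so every eigenvalue is real and nonnegative. The single zero eigenvalue shows the graph is connected.

[0, 2.1418, 2.6366, 4.0802, 4.5881, 5.4839, 6.2044, 6.3848, 7.3370, 9.1431]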